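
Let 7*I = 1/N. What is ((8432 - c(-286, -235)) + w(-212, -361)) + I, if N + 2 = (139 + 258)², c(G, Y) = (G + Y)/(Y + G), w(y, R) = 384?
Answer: 9725139936/1103249 ≈ 8815.0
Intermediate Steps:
c(G, Y) = 1 (c(G, Y) = (G + Y)/(G + Y) = 1)
N = 157607 (N = -2 + (139 + 258)² = -2 + 397² = -2 + 157609 = 157607)
I = 1/1103249 (I = (⅐)/157607 = (⅐)*(1/157607) = 1/1103249 ≈ 9.0641e-7)
((8432 - c(-286, -235)) + w(-212, -361)) + I = ((8432 - 1*1) + 384) + 1/1103249 = ((8432 - 1) + 384) + 1/1103249 = (8431 + 384) + 1/1103249 = 8815 + 1/1103249 = 9725139936/1103249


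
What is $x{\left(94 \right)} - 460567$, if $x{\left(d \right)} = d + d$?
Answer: $-460379$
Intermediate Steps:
$x{\left(d \right)} = 2 d$
$x{\left(94 \right)} - 460567 = 2 \cdot 94 - 460567 = 188 - 460567 = -460379$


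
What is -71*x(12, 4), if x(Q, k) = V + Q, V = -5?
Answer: -497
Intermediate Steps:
x(Q, k) = -5 + Q
-71*x(12, 4) = -71*(-5 + 12) = -71*7 = -497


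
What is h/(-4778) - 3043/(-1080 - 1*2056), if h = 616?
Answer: 6303839/7491904 ≈ 0.84142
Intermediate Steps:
h/(-4778) - 3043/(-1080 - 1*2056) = 616/(-4778) - 3043/(-1080 - 1*2056) = 616*(-1/4778) - 3043/(-1080 - 2056) = -308/2389 - 3043/(-3136) = -308/2389 - 3043*(-1/3136) = -308/2389 + 3043/3136 = 6303839/7491904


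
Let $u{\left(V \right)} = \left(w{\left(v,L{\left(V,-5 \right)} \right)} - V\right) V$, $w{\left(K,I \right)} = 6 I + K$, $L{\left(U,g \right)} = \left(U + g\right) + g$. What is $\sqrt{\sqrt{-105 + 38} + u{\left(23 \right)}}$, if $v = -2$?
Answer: $\sqrt{1219 + i \sqrt{67}} \approx 34.914 + 0.1172 i$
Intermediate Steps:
$L{\left(U,g \right)} = U + 2 g$
$w{\left(K,I \right)} = K + 6 I$
$u{\left(V \right)} = V \left(-62 + 5 V\right)$ ($u{\left(V \right)} = \left(\left(-2 + 6 \left(V + 2 \left(-5\right)\right)\right) - V\right) V = \left(\left(-2 + 6 \left(V - 10\right)\right) - V\right) V = \left(\left(-2 + 6 \left(-10 + V\right)\right) - V\right) V = \left(\left(-2 + \left(-60 + 6 V\right)\right) - V\right) V = \left(\left(-62 + 6 V\right) - V\right) V = \left(-62 + 5 V\right) V = V \left(-62 + 5 V\right)$)
$\sqrt{\sqrt{-105 + 38} + u{\left(23 \right)}} = \sqrt{\sqrt{-105 + 38} + 23 \left(-62 + 5 \cdot 23\right)} = \sqrt{\sqrt{-67} + 23 \left(-62 + 115\right)} = \sqrt{i \sqrt{67} + 23 \cdot 53} = \sqrt{i \sqrt{67} + 1219} = \sqrt{1219 + i \sqrt{67}}$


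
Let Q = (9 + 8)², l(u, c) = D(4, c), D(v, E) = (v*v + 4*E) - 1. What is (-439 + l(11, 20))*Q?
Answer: -99416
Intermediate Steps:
D(v, E) = -1 + v² + 4*E (D(v, E) = (v² + 4*E) - 1 = -1 + v² + 4*E)
l(u, c) = 15 + 4*c (l(u, c) = -1 + 4² + 4*c = -1 + 16 + 4*c = 15 + 4*c)
Q = 289 (Q = 17² = 289)
(-439 + l(11, 20))*Q = (-439 + (15 + 4*20))*289 = (-439 + (15 + 80))*289 = (-439 + 95)*289 = -344*289 = -99416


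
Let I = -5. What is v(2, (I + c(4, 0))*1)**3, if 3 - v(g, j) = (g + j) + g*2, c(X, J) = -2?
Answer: 64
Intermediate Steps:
v(g, j) = 3 - j - 3*g (v(g, j) = 3 - ((g + j) + g*2) = 3 - ((g + j) + 2*g) = 3 - (j + 3*g) = 3 + (-j - 3*g) = 3 - j - 3*g)
v(2, (I + c(4, 0))*1)**3 = (3 - (-5 - 2) - 3*2)**3 = (3 - (-7) - 6)**3 = (3 - 1*(-7) - 6)**3 = (3 + 7 - 6)**3 = 4**3 = 64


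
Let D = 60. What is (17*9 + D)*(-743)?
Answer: -158259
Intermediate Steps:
(17*9 + D)*(-743) = (17*9 + 60)*(-743) = (153 + 60)*(-743) = 213*(-743) = -158259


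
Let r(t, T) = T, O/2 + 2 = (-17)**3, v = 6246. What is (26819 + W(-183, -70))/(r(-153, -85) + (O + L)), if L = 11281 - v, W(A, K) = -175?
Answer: -6661/1220 ≈ -5.4598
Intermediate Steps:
O = -9830 (O = -4 + 2*(-17)**3 = -4 + 2*(-4913) = -4 - 9826 = -9830)
L = 5035 (L = 11281 - 1*6246 = 11281 - 6246 = 5035)
(26819 + W(-183, -70))/(r(-153, -85) + (O + L)) = (26819 - 175)/(-85 + (-9830 + 5035)) = 26644/(-85 - 4795) = 26644/(-4880) = 26644*(-1/4880) = -6661/1220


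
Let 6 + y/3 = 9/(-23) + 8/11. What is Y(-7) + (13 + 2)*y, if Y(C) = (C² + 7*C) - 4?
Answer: -65497/253 ≈ -258.88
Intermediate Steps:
y = -4299/253 (y = -18 + 3*(9/(-23) + 8/11) = -18 + 3*(9*(-1/23) + 8*(1/11)) = -18 + 3*(-9/23 + 8/11) = -18 + 3*(85/253) = -18 + 255/253 = -4299/253 ≈ -16.992)
Y(C) = -4 + C² + 7*C
Y(-7) + (13 + 2)*y = (-4 + (-7)² + 7*(-7)) + (13 + 2)*(-4299/253) = (-4 + 49 - 49) + 15*(-4299/253) = -4 - 64485/253 = -65497/253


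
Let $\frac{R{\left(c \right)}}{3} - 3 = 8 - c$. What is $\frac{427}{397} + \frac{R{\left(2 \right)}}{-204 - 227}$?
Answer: $\frac{173318}{171107} \approx 1.0129$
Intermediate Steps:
$R{\left(c \right)} = 33 - 3 c$ ($R{\left(c \right)} = 9 + 3 \left(8 - c\right) = 9 - \left(-24 + 3 c\right) = 33 - 3 c$)
$\frac{427}{397} + \frac{R{\left(2 \right)}}{-204 - 227} = \frac{427}{397} + \frac{33 - 6}{-204 - 227} = 427 \cdot \frac{1}{397} + \frac{33 - 6}{-204 - 227} = \frac{427}{397} + \frac{27}{-431} = \frac{427}{397} + 27 \left(- \frac{1}{431}\right) = \frac{427}{397} - \frac{27}{431} = \frac{173318}{171107}$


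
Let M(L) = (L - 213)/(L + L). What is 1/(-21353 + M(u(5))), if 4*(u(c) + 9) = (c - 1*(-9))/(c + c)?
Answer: -346/7383705 ≈ -4.6860e-5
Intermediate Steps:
u(c) = -9 + (9 + c)/(8*c) (u(c) = -9 + ((c - 1*(-9))/(c + c))/4 = -9 + ((c + 9)/((2*c)))/4 = -9 + ((9 + c)*(1/(2*c)))/4 = -9 + ((9 + c)/(2*c))/4 = -9 + (9 + c)/(8*c))
M(L) = (-213 + L)/(2*L) (M(L) = (-213 + L)/((2*L)) = (-213 + L)*(1/(2*L)) = (-213 + L)/(2*L))
1/(-21353 + M(u(5))) = 1/(-21353 + (-213 + (1/8)*(9 - 71*5)/5)/(2*(((1/8)*(9 - 71*5)/5)))) = 1/(-21353 + (-213 + (1/8)*(1/5)*(9 - 355))/(2*(((1/8)*(1/5)*(9 - 355))))) = 1/(-21353 + (-213 + (1/8)*(1/5)*(-346))/(2*(((1/8)*(1/5)*(-346))))) = 1/(-21353 + (-213 - 173/20)/(2*(-173/20))) = 1/(-21353 + (1/2)*(-20/173)*(-4433/20)) = 1/(-21353 + 4433/346) = 1/(-7383705/346) = -346/7383705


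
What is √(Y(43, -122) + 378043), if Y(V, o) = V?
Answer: √378086 ≈ 614.89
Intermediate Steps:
√(Y(43, -122) + 378043) = √(43 + 378043) = √378086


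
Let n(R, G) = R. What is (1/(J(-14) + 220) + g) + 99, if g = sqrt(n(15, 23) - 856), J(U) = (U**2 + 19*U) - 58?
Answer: 9109/92 + 29*I ≈ 99.011 + 29.0*I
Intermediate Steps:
J(U) = -58 + U**2 + 19*U
g = 29*I (g = sqrt(15 - 856) = sqrt(-841) = 29*I ≈ 29.0*I)
(1/(J(-14) + 220) + g) + 99 = (1/((-58 + (-14)**2 + 19*(-14)) + 220) + 29*I) + 99 = (1/((-58 + 196 - 266) + 220) + 29*I) + 99 = (1/(-128 + 220) + 29*I) + 99 = (1/92 + 29*I) + 99 = 9109/92 + 29*I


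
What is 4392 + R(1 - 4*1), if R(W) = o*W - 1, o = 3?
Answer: 4382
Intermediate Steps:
R(W) = -1 + 3*W (R(W) = 3*W - 1 = -1 + 3*W)
4392 + R(1 - 4*1) = 4392 + (-1 + 3*(1 - 4*1)) = 4392 + (-1 + 3*(1 - 4)) = 4392 + (-1 + 3*(-3)) = 4392 + (-1 - 9) = 4392 - 10 = 4382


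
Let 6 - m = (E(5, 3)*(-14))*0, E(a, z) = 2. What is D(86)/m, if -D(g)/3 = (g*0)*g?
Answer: 0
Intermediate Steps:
D(g) = 0 (D(g) = -3*g*0*g = -0*g = -3*0 = 0)
m = 6 (m = 6 - 2*(-14)*0 = 6 - (-28)*0 = 6 - 1*0 = 6 + 0 = 6)
D(86)/m = 0/6 = 0*(⅙) = 0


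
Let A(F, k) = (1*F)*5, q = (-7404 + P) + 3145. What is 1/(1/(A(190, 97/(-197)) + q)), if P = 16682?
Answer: 13373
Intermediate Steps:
q = 12423 (q = (-7404 + 16682) + 3145 = 9278 + 3145 = 12423)
A(F, k) = 5*F (A(F, k) = F*5 = 5*F)
1/(1/(A(190, 97/(-197)) + q)) = 1/(1/(5*190 + 12423)) = 1/(1/(950 + 12423)) = 1/(1/13373) = 13373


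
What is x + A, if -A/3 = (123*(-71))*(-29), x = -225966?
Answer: -985737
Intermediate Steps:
A = -759771 (A = -3*123*(-71)*(-29) = -(-26199)*(-29) = -3*253257 = -759771)
x + A = -225966 - 759771 = -985737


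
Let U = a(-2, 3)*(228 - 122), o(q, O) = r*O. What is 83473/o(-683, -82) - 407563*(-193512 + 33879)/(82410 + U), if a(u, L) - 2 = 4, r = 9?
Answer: 4000643344412/5107329 ≈ 7.8331e+5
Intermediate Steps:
a(u, L) = 6 (a(u, L) = 2 + 4 = 6)
o(q, O) = 9*O
U = 636 (U = 6*(228 - 122) = 6*106 = 636)
83473/o(-683, -82) - 407563*(-193512 + 33879)/(82410 + U) = 83473/((9*(-82))) - 407563*(-193512 + 33879)/(82410 + 636) = 83473/(-738) - 407563/(83046/(-159633)) = 83473*(-1/738) - 407563/(83046*(-1/159633)) = -83473/738 - 407563/(-27682/53211) = -83473/738 - 407563*(-53211/27682) = -83473/738 + 21686834793/27682 = 4000643344412/5107329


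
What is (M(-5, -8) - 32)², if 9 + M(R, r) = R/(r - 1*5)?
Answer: 278784/169 ≈ 1649.6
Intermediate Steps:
M(R, r) = -9 + R/(-5 + r) (M(R, r) = -9 + R/(r - 1*5) = -9 + R/(r - 5) = -9 + R/(-5 + r))
(M(-5, -8) - 32)² = ((45 - 5 - 9*(-8))/(-5 - 8) - 32)² = ((45 - 5 + 72)/(-13) - 32)² = (-1/13*112 - 32)² = (-112/13 - 32)² = (-528/13)² = 278784/169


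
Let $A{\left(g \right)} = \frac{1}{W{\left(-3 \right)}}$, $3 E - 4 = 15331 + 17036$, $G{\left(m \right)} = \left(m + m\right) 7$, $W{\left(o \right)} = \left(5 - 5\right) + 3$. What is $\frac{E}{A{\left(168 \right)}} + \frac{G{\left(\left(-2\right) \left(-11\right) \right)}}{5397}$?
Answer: $\frac{24958085}{771} \approx 32371.0$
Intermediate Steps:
$W{\left(o \right)} = 3$ ($W{\left(o \right)} = 0 + 3 = 3$)
$G{\left(m \right)} = 14 m$ ($G{\left(m \right)} = 2 m 7 = 14 m$)
$E = \frac{32371}{3}$ ($E = \frac{4}{3} + \frac{15331 + 17036}{3} = \frac{4}{3} + \frac{1}{3} \cdot 32367 = \frac{4}{3} + 10789 = \frac{32371}{3} \approx 10790.0$)
$A{\left(g \right)} = \frac{1}{3}$
$\frac{E}{A{\left(168 \right)}} + \frac{G{\left(\left(-2\right) \left(-11\right) \right)}}{5397} = \frac{32371 \frac{1}{\frac{1}{3}}}{3} + \frac{14 \left(\left(-2\right) \left(-11\right)\right)}{5397} = \frac{32371}{3} \cdot 3 + 14 \cdot 22 \cdot \frac{1}{5397} = 32371 + 308 \cdot \frac{1}{5397} = 32371 + \frac{44}{771} = \frac{24958085}{771}$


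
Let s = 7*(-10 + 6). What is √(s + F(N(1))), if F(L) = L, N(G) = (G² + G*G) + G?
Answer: 5*I ≈ 5.0*I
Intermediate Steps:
N(G) = G + 2*G² (N(G) = (G² + G²) + G = 2*G² + G = G + 2*G²)
s = -28 (s = 7*(-4) = -28)
√(s + F(N(1))) = √(-28 + 1*(1 + 2*1)) = √(-28 + 1*(1 + 2)) = √(-28 + 1*3) = √(-28 + 3) = √(-25) = 5*I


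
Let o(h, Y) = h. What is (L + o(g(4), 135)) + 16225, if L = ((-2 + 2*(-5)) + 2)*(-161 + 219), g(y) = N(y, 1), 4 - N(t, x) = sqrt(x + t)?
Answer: 15649 - sqrt(5) ≈ 15647.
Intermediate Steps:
N(t, x) = 4 - sqrt(t + x) (N(t, x) = 4 - sqrt(x + t) = 4 - sqrt(t + x))
g(y) = 4 - sqrt(1 + y) (g(y) = 4 - sqrt(y + 1) = 4 - sqrt(1 + y))
L = -580 (L = ((-2 - 10) + 2)*58 = (-12 + 2)*58 = -10*58 = -580)
(L + o(g(4), 135)) + 16225 = (-580 + (4 - sqrt(1 + 4))) + 16225 = (-580 + (4 - sqrt(5))) + 16225 = (-576 - sqrt(5)) + 16225 = 15649 - sqrt(5)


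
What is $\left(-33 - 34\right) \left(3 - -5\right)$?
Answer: $-536$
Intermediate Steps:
$\left(-33 - 34\right) \left(3 - -5\right) = - 67 \left(3 + 5\right) = \left(-67\right) 8 = -536$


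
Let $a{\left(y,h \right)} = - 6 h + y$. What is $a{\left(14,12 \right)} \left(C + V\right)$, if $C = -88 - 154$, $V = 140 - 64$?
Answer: $9628$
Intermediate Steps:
$a{\left(y,h \right)} = y - 6 h$
$V = 76$
$C = -242$ ($C = -88 - 154 = -242$)
$a{\left(14,12 \right)} \left(C + V\right) = \left(14 - 72\right) \left(-242 + 76\right) = \left(14 - 72\right) \left(-166\right) = \left(-58\right) \left(-166\right) = 9628$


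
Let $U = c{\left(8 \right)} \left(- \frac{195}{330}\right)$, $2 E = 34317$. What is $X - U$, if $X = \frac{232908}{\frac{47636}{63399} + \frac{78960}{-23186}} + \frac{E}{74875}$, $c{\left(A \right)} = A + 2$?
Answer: $- \frac{70490695395715266209}{803342563944250} \approx -87747.0$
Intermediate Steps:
$E = \frac{34317}{2}$ ($E = \frac{1}{2} \cdot 34317 = \frac{34317}{2} \approx 17159.0$)
$c{\left(A \right)} = 2 + A$
$U = - \frac{65}{11}$ ($U = \left(2 + 8\right) \left(- \frac{195}{330}\right) = 10 \left(\left(-195\right) \frac{1}{330}\right) = 10 \left(- \frac{13}{22}\right) = - \frac{65}{11} \approx -5.9091$)
$X = - \frac{6408676583632432269}{73031142176750}$ ($X = \frac{232908}{\frac{47636}{63399} + \frac{78960}{-23186}} + \frac{34317}{2 \cdot 74875} = \frac{232908}{47636 \cdot \frac{1}{63399} + 78960 \left(- \frac{1}{23186}\right)} + \frac{34317}{2} \cdot \frac{1}{74875} = \frac{232908}{\frac{47636}{63399} - \frac{39480}{11593}} + \frac{34317}{149750} = \frac{232908}{- \frac{1950748372}{734984607}} + \frac{34317}{149750} = 232908 \left(- \frac{734984607}{1950748372}\right) + \frac{34317}{149750} = - \frac{42795948711789}{487687093} + \frac{34317}{149750} = - \frac{6408676583632432269}{73031142176750} \approx -87753.0$)
$X - U = - \frac{6408676583632432269}{73031142176750} - - \frac{65}{11} = - \frac{6408676583632432269}{73031142176750} + \frac{65}{11} = - \frac{70490695395715266209}{803342563944250}$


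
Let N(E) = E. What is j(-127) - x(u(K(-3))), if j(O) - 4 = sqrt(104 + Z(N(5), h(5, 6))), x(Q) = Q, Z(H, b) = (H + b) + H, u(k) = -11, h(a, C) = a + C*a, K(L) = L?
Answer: 15 + sqrt(149) ≈ 27.207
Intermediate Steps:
Z(H, b) = b + 2*H
j(O) = 4 + sqrt(149) (j(O) = 4 + sqrt(104 + (5*(1 + 6) + 2*5)) = 4 + sqrt(104 + (5*7 + 10)) = 4 + sqrt(104 + (35 + 10)) = 4 + sqrt(104 + 45) = 4 + sqrt(149))
j(-127) - x(u(K(-3))) = (4 + sqrt(149)) - 1*(-11) = (4 + sqrt(149)) + 11 = 15 + sqrt(149)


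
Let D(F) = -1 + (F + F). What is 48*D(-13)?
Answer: -1296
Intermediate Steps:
D(F) = -1 + 2*F
48*D(-13) = 48*(-1 + 2*(-13)) = 48*(-1 - 26) = 48*(-27) = -1296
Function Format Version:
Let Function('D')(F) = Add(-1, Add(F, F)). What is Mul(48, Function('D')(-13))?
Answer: -1296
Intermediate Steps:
Function('D')(F) = Add(-1, Mul(2, F))
Mul(48, Function('D')(-13)) = Mul(48, Add(-1, Mul(2, -13))) = Mul(48, Add(-1, -26)) = Mul(48, -27) = -1296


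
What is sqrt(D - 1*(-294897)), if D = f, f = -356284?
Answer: I*sqrt(61387) ≈ 247.76*I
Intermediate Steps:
D = -356284
sqrt(D - 1*(-294897)) = sqrt(-356284 - 1*(-294897)) = sqrt(-356284 + 294897) = sqrt(-61387) = I*sqrt(61387)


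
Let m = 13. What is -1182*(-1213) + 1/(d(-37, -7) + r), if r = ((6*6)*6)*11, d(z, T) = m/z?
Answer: 126026597671/87899 ≈ 1.4338e+6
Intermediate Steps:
d(z, T) = 13/z
r = 2376 (r = (36*6)*11 = 216*11 = 2376)
-1182*(-1213) + 1/(d(-37, -7) + r) = -1182*(-1213) + 1/(13/(-37) + 2376) = 1433766 + 1/(13*(-1/37) + 2376) = 1433766 + 1/(-13/37 + 2376) = 1433766 + 1/(87899/37) = 1433766 + 37/87899 = 126026597671/87899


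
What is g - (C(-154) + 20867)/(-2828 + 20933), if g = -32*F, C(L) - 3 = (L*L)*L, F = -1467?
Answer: 853552514/18105 ≈ 47145.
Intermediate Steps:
C(L) = 3 + L**3 (C(L) = 3 + (L*L)*L = 3 + L**2*L = 3 + L**3)
g = 46944 (g = -32*(-1467) = 46944)
g - (C(-154) + 20867)/(-2828 + 20933) = 46944 - ((3 + (-154)**3) + 20867)/(-2828 + 20933) = 46944 - ((3 - 3652264) + 20867)/18105 = 46944 - (-3652261 + 20867)/18105 = 46944 - (-3631394)/18105 = 46944 - 1*(-3631394/18105) = 46944 + 3631394/18105 = 853552514/18105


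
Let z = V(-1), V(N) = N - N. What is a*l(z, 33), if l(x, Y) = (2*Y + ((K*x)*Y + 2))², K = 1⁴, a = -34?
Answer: -157216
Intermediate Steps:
V(N) = 0
z = 0
K = 1
l(x, Y) = (2 + 2*Y + Y*x)² (l(x, Y) = (2*Y + ((1*x)*Y + 2))² = (2*Y + (x*Y + 2))² = (2*Y + (Y*x + 2))² = (2*Y + (2 + Y*x))² = (2 + 2*Y + Y*x)²)
a*l(z, 33) = -34*(2 + 2*33 + 33*0)² = -34*(2 + 66 + 0)² = -34*68² = -34*4624 = -157216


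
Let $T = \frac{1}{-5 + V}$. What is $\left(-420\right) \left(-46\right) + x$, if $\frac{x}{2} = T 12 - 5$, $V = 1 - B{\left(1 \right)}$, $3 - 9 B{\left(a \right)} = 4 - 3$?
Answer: $\frac{366782}{19} \approx 19304.0$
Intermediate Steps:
$B{\left(a \right)} = \frac{2}{9}$ ($B{\left(a \right)} = \frac{1}{3} - \frac{4 - 3}{9} = \frac{1}{3} - \frac{1}{9} = \frac{2}{9}$)
$V = \frac{7}{9}$ ($V = 1 - \frac{2}{9} = \frac{7}{9} \approx 0.77778$)
$T = - \frac{9}{38}$ ($T = \frac{1}{-5 + \frac{7}{9}} = \frac{1}{- \frac{38}{9}} = - \frac{9}{38} \approx -0.23684$)
$x = - \frac{298}{19}$ ($x = 2 \left(\left(- \frac{9}{38}\right) 12 - 5\right) = 2 \left(- \frac{54}{19} - 5\right) = 2 \left(- \frac{149}{19}\right) = - \frac{298}{19} \approx -15.684$)
$\left(-420\right) \left(-46\right) + x = \left(-420\right) \left(-46\right) - \frac{298}{19} = 19320 - \frac{298}{19} = \frac{366782}{19}$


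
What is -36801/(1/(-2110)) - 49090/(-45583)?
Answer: 3539525013220/45583 ≈ 7.7650e+7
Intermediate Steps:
-36801/(1/(-2110)) - 49090/(-45583) = -36801/(-1/2110) - 49090*(-1/45583) = -36801*(-2110) + 49090/45583 = 77650110 + 49090/45583 = 3539525013220/45583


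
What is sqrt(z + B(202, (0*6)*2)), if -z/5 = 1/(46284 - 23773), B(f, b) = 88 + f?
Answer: sqrt(146955972535)/22511 ≈ 17.029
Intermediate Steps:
z = -5/22511 (z = -5/(46284 - 23773) = -5/22511 ≈ -0.00022211)
sqrt(z + B(202, (0*6)*2)) = sqrt(-5/22511 + (88 + 202)) = sqrt(-5/22511 + 290) = sqrt(6528185/22511) = sqrt(146955972535)/22511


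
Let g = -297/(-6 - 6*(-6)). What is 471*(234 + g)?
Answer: 1055511/10 ≈ 1.0555e+5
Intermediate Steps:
g = -99/10 (g = -297/(-6 + 36) = -297/30 = -297*1/30 = -99/10 ≈ -9.9000)
471*(234 + g) = 471*(234 - 99/10) = 471*(2241/10) = 1055511/10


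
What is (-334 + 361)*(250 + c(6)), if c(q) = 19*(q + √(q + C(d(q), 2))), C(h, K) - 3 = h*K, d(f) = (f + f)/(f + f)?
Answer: 9828 + 513*√11 ≈ 11529.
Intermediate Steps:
d(f) = 1 (d(f) = (2*f)/((2*f)) = (2*f)*(1/(2*f)) = 1)
C(h, K) = 3 + K*h (C(h, K) = 3 + h*K = 3 + K*h)
c(q) = 19*q + 19*√(5 + q) (c(q) = 19*(q + √(q + (3 + 2*1))) = 19*(q + √(q + (3 + 2))) = 19*(q + √(q + 5)) = 19*(q + √(5 + q)) = 19*q + 19*√(5 + q))
(-334 + 361)*(250 + c(6)) = (-334 + 361)*(250 + (19*6 + 19*√(5 + 6))) = 27*(250 + (114 + 19*√11)) = 27*(364 + 19*√11) = 9828 + 513*√11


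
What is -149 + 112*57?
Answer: 6235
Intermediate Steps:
-149 + 112*57 = -149 + 6384 = 6235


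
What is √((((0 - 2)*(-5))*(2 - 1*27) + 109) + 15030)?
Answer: √14889 ≈ 122.02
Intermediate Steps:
√((((0 - 2)*(-5))*(2 - 1*27) + 109) + 15030) = √(((-2*(-5))*(2 - 27) + 109) + 15030) = √((10*(-25) + 109) + 15030) = √((-250 + 109) + 15030) = √(-141 + 15030) = √14889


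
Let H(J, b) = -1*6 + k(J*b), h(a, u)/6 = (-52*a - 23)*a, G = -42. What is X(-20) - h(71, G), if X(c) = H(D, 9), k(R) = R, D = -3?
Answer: 1582557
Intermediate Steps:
h(a, u) = 6*a*(-23 - 52*a) (h(a, u) = 6*((-52*a - 23)*a) = 6*((-23 - 52*a)*a) = 6*(a*(-23 - 52*a)) = 6*a*(-23 - 52*a))
H(J, b) = -6 + J*b (H(J, b) = -1*6 + J*b = -6 + J*b)
X(c) = -33 (X(c) = -6 - 3*9 = -6 - 27 = -33)
X(-20) - h(71, G) = -33 - (-6)*71*(23 + 52*71) = -33 - (-6)*71*(23 + 3692) = -33 - (-6)*71*3715 = -33 - 1*(-1582590) = -33 + 1582590 = 1582557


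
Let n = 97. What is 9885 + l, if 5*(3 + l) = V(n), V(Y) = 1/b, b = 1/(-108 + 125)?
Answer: 49427/5 ≈ 9885.4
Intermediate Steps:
b = 1/17 ≈ 0.058824
V(Y) = 17 (V(Y) = 1/(1/17) = 17)
l = ⅖ (l = -3 + (⅕)*17 = -3 + 17/5 = ⅖ ≈ 0.40000)
9885 + l = 9885 + ⅖ = 49427/5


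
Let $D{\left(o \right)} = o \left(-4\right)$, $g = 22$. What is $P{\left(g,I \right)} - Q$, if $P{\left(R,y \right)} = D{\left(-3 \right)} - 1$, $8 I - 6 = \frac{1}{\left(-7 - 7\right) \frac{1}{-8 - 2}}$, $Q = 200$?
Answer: $-189$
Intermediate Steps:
$D{\left(o \right)} = - 4 o$
$I = \frac{47}{56}$ ($I = \frac{3}{4} + \frac{1}{8 \frac{-7 - 7}{-8 - 2}} = \frac{3}{4} + \frac{1}{8 \left(- \frac{14}{-10}\right)} = \frac{3}{4} + \frac{1}{8 \left(\left(-14\right) \left(- \frac{1}{10}\right)\right)} = \frac{3}{4} + \frac{1}{8 \cdot \frac{7}{5}} = \frac{3}{4} + \frac{1}{8} \cdot \frac{5}{7} = \frac{3}{4} + \frac{5}{56} = \frac{47}{56} \approx 0.83929$)
$P{\left(R,y \right)} = 11$ ($P{\left(R,y \right)} = \left(-4\right) \left(-3\right) - 1 = 12 - 1 = 11$)
$P{\left(g,I \right)} - Q = 11 - 200 = -189$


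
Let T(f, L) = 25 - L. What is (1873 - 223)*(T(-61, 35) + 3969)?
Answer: 6532350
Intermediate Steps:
(1873 - 223)*(T(-61, 35) + 3969) = (1873 - 223)*((25 - 1*35) + 3969) = 1650*((25 - 35) + 3969) = 1650*(-10 + 3969) = 1650*3959 = 6532350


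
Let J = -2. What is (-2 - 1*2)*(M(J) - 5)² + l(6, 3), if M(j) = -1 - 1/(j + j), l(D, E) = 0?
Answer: -529/4 ≈ -132.25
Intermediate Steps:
M(j) = -1 - 1/(2*j)
(-2 - 1*2)*(M(J) - 5)² + l(6, 3) = (-2 - 1*2)*((-½ - 1*(-2))/(-2) - 5)² + 0 = (-2 - 2)*(-(-½ + 2)/2 - 5)² + 0 = -4*(-½*3/2 - 5)² + 0 = -4*(-¾ - 5)² + 0 = -4*(-23/4)² + 0 = -4*529/16 + 0 = -529/4 + 0 = -529/4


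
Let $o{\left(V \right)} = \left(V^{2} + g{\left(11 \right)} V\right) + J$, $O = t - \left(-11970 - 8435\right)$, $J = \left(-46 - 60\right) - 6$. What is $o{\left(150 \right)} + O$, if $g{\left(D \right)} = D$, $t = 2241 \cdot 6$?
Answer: $57889$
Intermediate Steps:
$t = 13446$
$J = -112$ ($J = -106 - 6 = -112$)
$O = 33851$ ($O = 13446 - \left(-11970 - 8435\right) = 13446 - -20405 = 13446 + 20405 = 33851$)
$o{\left(V \right)} = -112 + V^{2} + 11 V$ ($o{\left(V \right)} = \left(V^{2} + 11 V\right) - 112 = -112 + V^{2} + 11 V$)
$o{\left(150 \right)} + O = \left(-112 + 150^{2} + 11 \cdot 150\right) + 33851 = \left(-112 + 22500 + 1650\right) + 33851 = 24038 + 33851 = 57889$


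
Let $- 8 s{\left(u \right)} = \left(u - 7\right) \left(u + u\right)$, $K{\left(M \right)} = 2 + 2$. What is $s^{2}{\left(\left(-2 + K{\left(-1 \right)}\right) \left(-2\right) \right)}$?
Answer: $121$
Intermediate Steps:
$K{\left(M \right)} = 4$
$s{\left(u \right)} = - \frac{u \left(-7 + u\right)}{4}$ ($s{\left(u \right)} = - \frac{\left(u - 7\right) \left(u + u\right)}{8} = - \frac{\left(-7 + u\right) 2 u}{8} = - \frac{2 u \left(-7 + u\right)}{8} = - \frac{u \left(-7 + u\right)}{4}$)
$s^{2}{\left(\left(-2 + K{\left(-1 \right)}\right) \left(-2\right) \right)} = \left(\frac{\left(-2 + 4\right) \left(-2\right) \left(7 - \left(-2 + 4\right) \left(-2\right)\right)}{4}\right)^{2} = \left(\frac{2 \left(-2\right) \left(7 - 2 \left(-2\right)\right)}{4}\right)^{2} = \left(\frac{1}{4} \left(-4\right) \left(7 - -4\right)\right)^{2} = \left(\frac{1}{4} \left(-4\right) \left(7 + 4\right)\right)^{2} = \left(\frac{1}{4} \left(-4\right) 11\right)^{2} = \left(-11\right)^{2} = 121$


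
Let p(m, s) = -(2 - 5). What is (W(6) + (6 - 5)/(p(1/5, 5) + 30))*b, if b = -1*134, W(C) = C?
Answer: -26666/33 ≈ -808.06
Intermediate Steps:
b = -134
p(m, s) = 3 (p(m, s) = -1*(-3) = 3)
(W(6) + (6 - 5)/(p(1/5, 5) + 30))*b = (6 + (6 - 5)/(3 + 30))*(-134) = (6 + 1/33)*(-134) = (199/33)*(-134) = -26666/33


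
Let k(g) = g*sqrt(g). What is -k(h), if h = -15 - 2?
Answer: 17*I*sqrt(17) ≈ 70.093*I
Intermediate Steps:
h = -17
k(g) = g**(3/2)
-k(h) = -(-17)**(3/2) = -(-17)*I*sqrt(17) = 17*I*sqrt(17)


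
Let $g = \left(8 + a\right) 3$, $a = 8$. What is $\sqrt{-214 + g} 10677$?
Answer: $10677 i \sqrt{166} \approx 1.3756 \cdot 10^{5} i$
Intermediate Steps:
$g = 48$ ($g = \left(8 + 8\right) 3 = 16 \cdot 3 = 48$)
$\sqrt{-214 + g} 10677 = \sqrt{-214 + 48} \cdot 10677 = \sqrt{-166} \cdot 10677 = i \sqrt{166} \cdot 10677 = 10677 i \sqrt{166}$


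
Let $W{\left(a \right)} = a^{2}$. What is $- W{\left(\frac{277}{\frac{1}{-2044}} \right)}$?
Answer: $-320568851344$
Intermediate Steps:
$- W{\left(\frac{277}{\frac{1}{-2044}} \right)} = - \left(\frac{277}{\frac{1}{-2044}}\right)^{2} = - \left(\frac{277}{- \frac{1}{2044}}\right)^{2} = - \left(277 \left(-2044\right)\right)^{2} = - \left(-566188\right)^{2} = \left(-1\right) 320568851344 = -320568851344$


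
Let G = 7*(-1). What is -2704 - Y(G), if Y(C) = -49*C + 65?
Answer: -3112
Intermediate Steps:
G = -7
Y(C) = 65 - 49*C
-2704 - Y(G) = -2704 - (65 - 49*(-7)) = -2704 - (65 + 343) = -2704 - 1*408 = -2704 - 408 = -3112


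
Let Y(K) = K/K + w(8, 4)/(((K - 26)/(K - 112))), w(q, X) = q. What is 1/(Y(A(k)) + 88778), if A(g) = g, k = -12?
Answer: 19/1687297 ≈ 1.1261e-5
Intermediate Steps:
Y(K) = 1 + 8*(-112 + K)/(-26 + K) (Y(K) = K/K + 8/(((K - 26)/(K - 112))) = 1 + 8/(((-26 + K)/(-112 + K))) = 1 + 8*((-112 + K)/(-26 + K)) = 1 + 8*(-112 + K)/(-26 + K))
1/(Y(A(k)) + 88778) = 1/((-922 + 9*(-12))/(-26 - 12) + 88778) = 1/((-922 - 108)/(-38) + 88778) = 1/(-1/38*(-1030) + 88778) = 1/(515/19 + 88778) = 1/(1687297/19) = 19/1687297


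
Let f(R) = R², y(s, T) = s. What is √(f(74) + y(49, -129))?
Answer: 5*√221 ≈ 74.330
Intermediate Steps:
√(f(74) + y(49, -129)) = √(74² + 49) = √(5476 + 49) = √5525 = 5*√221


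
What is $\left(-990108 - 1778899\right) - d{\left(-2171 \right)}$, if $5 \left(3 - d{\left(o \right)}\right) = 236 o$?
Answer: $- \frac{14357406}{5} \approx -2.8715 \cdot 10^{6}$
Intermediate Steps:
$d{\left(o \right)} = 3 - \frac{236 o}{5}$
$\left(-990108 - 1778899\right) - d{\left(-2171 \right)} = \left(-990108 - 1778899\right) - \left(3 - - \frac{512356}{5}\right) = -2769007 - \left(3 + \frac{512356}{5}\right) = -2769007 - \frac{512371}{5} = - \frac{14357406}{5}$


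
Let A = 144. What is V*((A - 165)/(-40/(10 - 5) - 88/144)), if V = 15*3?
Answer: 3402/31 ≈ 109.74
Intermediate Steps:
V = 45
V*((A - 165)/(-40/(10 - 5) - 88/144)) = 45*((144 - 165)/(-40/(10 - 5) - 88/144)) = 45*(-21/(-40/5 - 88*1/144)) = 45*(-21/(-40*1/5 - 11/18)) = 45*(-21/(-8 - 11/18)) = 45*(-21/(-155/18)) = 45*(-21*(-18/155)) = 45*(378/155) = 3402/31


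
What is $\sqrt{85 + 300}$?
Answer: $\sqrt{385} \approx 19.621$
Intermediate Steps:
$\sqrt{85 + 300} = \sqrt{385}$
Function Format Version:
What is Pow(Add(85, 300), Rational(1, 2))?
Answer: Pow(385, Rational(1, 2)) ≈ 19.621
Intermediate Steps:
Pow(Add(85, 300), Rational(1, 2)) = Pow(385, Rational(1, 2))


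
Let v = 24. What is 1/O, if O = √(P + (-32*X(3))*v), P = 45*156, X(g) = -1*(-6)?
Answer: √67/402 ≈ 0.020362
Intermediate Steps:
X(g) = 6
P = 7020
O = 6*√67 (O = √(7020 - 32*6*24) = √(7020 - 192*24) = √(7020 - 4608) = √2412 = 6*√67 ≈ 49.112)
1/O = 1/(6*√67) = √67/402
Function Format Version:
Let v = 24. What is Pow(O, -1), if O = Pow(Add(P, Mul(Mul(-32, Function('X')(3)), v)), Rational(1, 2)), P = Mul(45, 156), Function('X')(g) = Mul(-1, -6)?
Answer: Mul(Rational(1, 402), Pow(67, Rational(1, 2))) ≈ 0.020362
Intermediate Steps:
Function('X')(g) = 6
P = 7020
O = Mul(6, Pow(67, Rational(1, 2))) (O = Pow(Add(7020, Mul(Mul(-32, 6), 24)), Rational(1, 2)) = Pow(Add(7020, Mul(-192, 24)), Rational(1, 2)) = Pow(Add(7020, -4608), Rational(1, 2)) = Pow(2412, Rational(1, 2)) = Mul(6, Pow(67, Rational(1, 2))) ≈ 49.112)
Pow(O, -1) = Pow(Mul(6, Pow(67, Rational(1, 2))), -1) = Mul(Rational(1, 402), Pow(67, Rational(1, 2)))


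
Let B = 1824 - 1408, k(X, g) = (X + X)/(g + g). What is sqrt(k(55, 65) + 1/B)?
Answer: sqrt(9178)/104 ≈ 0.92117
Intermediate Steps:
k(X, g) = X/g (k(X, g) = (2*X)/((2*g)) = (2*X)*(1/(2*g)) = X/g)
B = 416
sqrt(k(55, 65) + 1/B) = sqrt(55/65 + 1/416) = sqrt(55*(1/65) + 1/416) = sqrt(11/13 + 1/416) = sqrt(353/416) = sqrt(9178)/104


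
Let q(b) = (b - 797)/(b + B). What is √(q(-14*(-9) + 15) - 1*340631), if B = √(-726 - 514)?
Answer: √((-48029627 - 681262*I*√310)/(141 + 2*I*√310)) ≈ 0.e-3 + 583.64*I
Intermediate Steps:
B = 2*I*√310 (B = √(-1240) = 2*I*√310 ≈ 35.214*I)
q(b) = (-797 + b)/(b + 2*I*√310) (q(b) = (b - 797)/(b + 2*I*√310) = (-797 + b)/(b + 2*I*√310))
√(q(-14*(-9) + 15) - 1*340631) = √((-797 + (-14*(-9) + 15))/((-14*(-9) + 15) + 2*I*√310) - 1*340631) = √((-797 + (126 + 15))/((126 + 15) + 2*I*√310) - 340631) = √((-797 + 141)/(141 + 2*I*√310) - 340631) = √(-656/(141 + 2*I*√310) - 340631) = √(-340631 - 656/(141 + 2*I*√310))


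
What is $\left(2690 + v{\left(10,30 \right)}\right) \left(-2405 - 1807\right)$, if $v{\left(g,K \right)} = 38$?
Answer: $-11490336$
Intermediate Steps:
$\left(2690 + v{\left(10,30 \right)}\right) \left(-2405 - 1807\right) = \left(2690 + 38\right) \left(-2405 - 1807\right) = 2728 \left(-4212\right) = -11490336$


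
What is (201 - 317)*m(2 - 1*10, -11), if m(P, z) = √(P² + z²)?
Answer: -116*√185 ≈ -1577.8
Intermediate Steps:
(201 - 317)*m(2 - 1*10, -11) = (201 - 317)*√((2 - 1*10)² + (-11)²) = -116*√((2 - 10)² + 121) = -116*√((-8)² + 121) = -116*√(64 + 121) = -116*√185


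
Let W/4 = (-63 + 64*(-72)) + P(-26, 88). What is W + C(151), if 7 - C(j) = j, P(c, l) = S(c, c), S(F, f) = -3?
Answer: -18840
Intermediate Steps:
P(c, l) = -3
C(j) = 7 - j
W = -18696 (W = 4*((-63 + 64*(-72)) - 3) = 4*((-63 - 4608) - 3) = 4*(-4671 - 3) = 4*(-4674) = -18696)
W + C(151) = -18696 + (7 - 1*151) = -18696 + (7 - 151) = -18696 - 144 = -18840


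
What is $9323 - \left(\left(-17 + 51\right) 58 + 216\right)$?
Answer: $7135$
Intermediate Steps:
$9323 - \left(\left(-17 + 51\right) 58 + 216\right) = 9323 - \left(34 \cdot 58 + 216\right) = 9323 - \left(1972 + 216\right) = 9323 - 2188 = 7135$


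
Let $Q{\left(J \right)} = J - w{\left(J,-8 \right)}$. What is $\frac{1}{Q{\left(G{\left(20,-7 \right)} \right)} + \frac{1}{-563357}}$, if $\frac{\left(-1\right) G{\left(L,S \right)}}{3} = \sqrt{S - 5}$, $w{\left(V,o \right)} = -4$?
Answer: $\frac{1269483874439}{39354013064821} + \frac{1904226656694 i \sqrt{3}}{39354013064821} \approx 0.032258 + 0.083809 i$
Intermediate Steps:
$G{\left(L,S \right)} = - 3 \sqrt{-5 + S}$ ($G{\left(L,S \right)} = - 3 \sqrt{S - 5} = - 3 \sqrt{-5 + S}$)
$Q{\left(J \right)} = 4 + J$ ($Q{\left(J \right)} = J - -4 = J + 4 = 4 + J$)
$\frac{1}{Q{\left(G{\left(20,-7 \right)} \right)} + \frac{1}{-563357}} = \frac{1}{\left(4 - 3 \sqrt{-5 - 7}\right) + \frac{1}{-563357}} = \frac{1}{\left(4 - 3 \sqrt{-12}\right) - \frac{1}{563357}} = \frac{1}{\left(4 - 3 \cdot 2 i \sqrt{3}\right) - \frac{1}{563357}} = \frac{1}{\left(4 - 6 i \sqrt{3}\right) - \frac{1}{563357}} = \frac{1}{\frac{2253427}{563357} - 6 i \sqrt{3}}$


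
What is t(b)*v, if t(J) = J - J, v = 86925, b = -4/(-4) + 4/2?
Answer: 0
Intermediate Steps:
b = 3 (b = -4*(-¼) + 4*(½) = 1 + 2 = 3)
t(J) = 0
t(b)*v = 0*86925 = 0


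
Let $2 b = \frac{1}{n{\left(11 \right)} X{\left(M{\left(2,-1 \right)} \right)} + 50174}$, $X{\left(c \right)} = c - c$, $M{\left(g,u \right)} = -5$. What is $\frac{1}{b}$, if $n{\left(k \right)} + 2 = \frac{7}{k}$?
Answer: $100348$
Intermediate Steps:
$n{\left(k \right)} = -2 + \frac{7}{k}$
$X{\left(c \right)} = 0$
$b = \frac{1}{100348}$ ($b = \frac{1}{2 \left(\left(-2 + \frac{7}{11}\right) 0 + 50174\right)} = \frac{1}{2 \left(\left(- \frac{15}{11}\right) 0 + 50174\right)} = \frac{1}{2 \left(0 + 50174\right)} = \frac{1}{2 \cdot 50174} = \frac{1}{2} \cdot \frac{1}{50174} = \frac{1}{100348} \approx 9.9653 \cdot 10^{-6}$)
$\frac{1}{b} = \frac{1}{\frac{1}{100348}} = 100348$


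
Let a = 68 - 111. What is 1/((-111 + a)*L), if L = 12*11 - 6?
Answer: -1/19404 ≈ -5.1536e-5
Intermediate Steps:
L = 126 (L = 132 - 6 = 126)
a = -43
1/((-111 + a)*L) = 1/((-111 - 43)*126) = 1/(-154*126) = 1/(-19404) = -1/19404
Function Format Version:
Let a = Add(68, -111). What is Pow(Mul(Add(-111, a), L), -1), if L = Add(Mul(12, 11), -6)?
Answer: Rational(-1, 19404) ≈ -5.1536e-5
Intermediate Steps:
L = 126 (L = Add(132, -6) = 126)
a = -43
Pow(Mul(Add(-111, a), L), -1) = Pow(Mul(Add(-111, -43), 126), -1) = Pow(Mul(-154, 126), -1) = Pow(-19404, -1) = Rational(-1, 19404)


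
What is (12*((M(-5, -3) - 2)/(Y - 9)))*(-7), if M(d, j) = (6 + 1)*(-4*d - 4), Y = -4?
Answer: 9240/13 ≈ 710.77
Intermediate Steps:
M(d, j) = -28 - 28*d (M(d, j) = 7*(-4 - 4*d) = -28 - 28*d)
(12*((M(-5, -3) - 2)/(Y - 9)))*(-7) = (12*(((-28 - 28*(-5)) - 2)/(-4 - 9)))*(-7) = (12*(((-28 + 140) - 2)/(-13)))*(-7) = (12*((112 - 2)*(-1/13)))*(-7) = (12*(110*(-1/13)))*(-7) = (12*(-110/13))*(-7) = -1320/13*(-7) = 9240/13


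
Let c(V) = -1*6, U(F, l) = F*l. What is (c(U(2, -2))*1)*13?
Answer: -78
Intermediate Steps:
c(V) = -6
(c(U(2, -2))*1)*13 = -6*1*13 = -6*13 = -78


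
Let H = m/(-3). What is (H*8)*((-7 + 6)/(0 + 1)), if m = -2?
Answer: -16/3 ≈ -5.3333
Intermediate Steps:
H = 2/3 (H = -2/(-3) = -2*(-1/3) = 2/3 ≈ 0.66667)
(H*8)*((-7 + 6)/(0 + 1)) = ((2/3)*8)*((-7 + 6)/(0 + 1)) = 16*(-1/1)/3 = 16*(-1*1)/3 = (16/3)*(-1) = -16/3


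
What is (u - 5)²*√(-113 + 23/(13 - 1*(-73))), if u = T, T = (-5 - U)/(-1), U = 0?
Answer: 0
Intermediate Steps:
T = 5 (T = (-5 - 1*0)/(-1) = (-5 + 0)*(-1) = -5*(-1) = 5)
u = 5
(u - 5)²*√(-113 + 23/(13 - 1*(-73))) = (5 - 5)²*√(-113 + 23/(13 - 1*(-73))) = 0²*√(-113 + 23/(13 + 73)) = 0*√(-113 + 23/86) = 0*√(-9695/86) = 0*(I*√833770/86) = 0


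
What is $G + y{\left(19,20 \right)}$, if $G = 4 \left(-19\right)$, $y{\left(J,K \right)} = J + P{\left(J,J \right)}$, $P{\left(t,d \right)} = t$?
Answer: $-38$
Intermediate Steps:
$y{\left(J,K \right)} = 2 J$ ($y{\left(J,K \right)} = J + J = 2 J$)
$G = -76$
$G + y{\left(19,20 \right)} = -76 + 2 \cdot 19 = -76 + 38 = -38$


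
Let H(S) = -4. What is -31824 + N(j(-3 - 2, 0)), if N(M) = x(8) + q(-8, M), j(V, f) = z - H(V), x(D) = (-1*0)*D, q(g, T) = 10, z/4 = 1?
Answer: -31814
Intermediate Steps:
z = 4 (z = 4*1 = 4)
x(D) = 0 (x(D) = 0*D = 0)
j(V, f) = 8 (j(V, f) = 4 - 1*(-4) = 4 + 4 = 8)
N(M) = 10 (N(M) = 0 + 10 = 10)
-31824 + N(j(-3 - 2, 0)) = -31824 + 10 = -31814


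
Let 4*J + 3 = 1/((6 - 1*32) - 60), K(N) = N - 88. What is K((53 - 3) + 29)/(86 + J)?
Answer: -1032/9775 ≈ -0.10558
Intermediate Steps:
K(N) = -88 + N
J = -259/344 (J = -¾ + 1/(4*((6 - 1*32) - 60)) = -¾ + 1/(4*((6 - 32) - 60)) = -¾ + 1/(4*(-26 - 60)) = -¾ + (¼)/(-86) = -¾ + (¼)*(-1/86) = -¾ - 1/344 = -259/344 ≈ -0.75291)
K((53 - 3) + 29)/(86 + J) = (-88 + ((53 - 3) + 29))/(86 - 259/344) = (-88 + (50 + 29))/(29325/344) = (-88 + 79)*(344/29325) = -9*344/29325 = -1032/9775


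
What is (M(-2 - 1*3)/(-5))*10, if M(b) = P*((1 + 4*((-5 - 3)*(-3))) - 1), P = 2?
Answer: -384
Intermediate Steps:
M(b) = 192 (M(b) = 2*((1 + 4*((-5 - 3)*(-3))) - 1) = 2*((1 + 4*(-8*(-3))) - 1) = 2*((1 + 4*24) - 1) = 2*((1 + 96) - 1) = 2*(97 - 1) = 2*96 = 192)
(M(-2 - 1*3)/(-5))*10 = (192/(-5))*10 = (192*(-⅕))*10 = -192/5*10 = -384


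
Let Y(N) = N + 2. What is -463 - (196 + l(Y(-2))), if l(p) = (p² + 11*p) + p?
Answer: -659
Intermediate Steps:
Y(N) = 2 + N
l(p) = p² + 12*p
-463 - (196 + l(Y(-2))) = -463 - (196 + (2 - 2)*(12 + (2 - 2))) = -463 - (196 + 0*(12 + 0)) = -463 - (196 + 0*12) = -463 - (196 + 0) = -463 - 1*196 = -463 - 196 = -659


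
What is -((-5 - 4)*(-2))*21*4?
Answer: -1512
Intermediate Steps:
-((-5 - 4)*(-2))*21*4 = --9*(-2)*21*4 = -18*21*4 = -378*4 = -1*1512 = -1512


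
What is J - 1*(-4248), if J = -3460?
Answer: 788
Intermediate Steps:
J - 1*(-4248) = -3460 - 1*(-4248) = -3460 + 4248 = 788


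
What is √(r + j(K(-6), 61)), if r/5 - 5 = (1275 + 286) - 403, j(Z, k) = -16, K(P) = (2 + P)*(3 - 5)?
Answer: √5799 ≈ 76.151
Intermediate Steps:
K(P) = -4 - 2*P (K(P) = (2 + P)*(-2) = -4 - 2*P)
r = 5815 (r = 25 + 5*((1275 + 286) - 403) = 25 + 5*(1561 - 403) = 25 + 5*1158 = 25 + 5790 = 5815)
√(r + j(K(-6), 61)) = √(5815 - 16) = √5799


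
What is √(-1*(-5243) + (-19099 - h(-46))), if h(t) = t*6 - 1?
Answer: I*√13579 ≈ 116.53*I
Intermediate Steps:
h(t) = -1 + 6*t (h(t) = 6*t - 1 = -1 + 6*t)
√(-1*(-5243) + (-19099 - h(-46))) = √(-1*(-5243) + (-19099 - (-1 + 6*(-46)))) = √(5243 + (-19099 - (-1 - 276))) = √(5243 + (-19099 - 1*(-277))) = √(5243 + (-19099 + 277)) = √(5243 - 18822) = √(-13579) = I*√13579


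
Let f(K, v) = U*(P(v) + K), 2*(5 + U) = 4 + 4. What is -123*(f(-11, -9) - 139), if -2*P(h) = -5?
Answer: 32103/2 ≈ 16052.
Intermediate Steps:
P(h) = 5/2 (P(h) = -½*(-5) = 5/2)
U = -1 (U = -5 + (4 + 4)/2 = -5 + (½)*8 = -5 + 4 = -1)
f(K, v) = -5/2 - K (f(K, v) = -(5/2 + K) = -5/2 - K)
-123*(f(-11, -9) - 139) = -123*((-5/2 - 1*(-11)) - 139) = -123*((-5/2 + 11) - 139) = -123*(17/2 - 139) = -123*(-261/2) = 32103/2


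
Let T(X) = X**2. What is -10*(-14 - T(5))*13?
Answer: 5070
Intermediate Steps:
-10*(-14 - T(5))*13 = -10*(-14 - 1*5**2)*13 = -10*(-14 - 1*25)*13 = -10*(-14 - 25)*13 = -10*(-39)*13 = 390*13 = 5070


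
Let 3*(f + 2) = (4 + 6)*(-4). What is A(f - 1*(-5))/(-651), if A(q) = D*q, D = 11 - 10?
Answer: 1/63 ≈ 0.015873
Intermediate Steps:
D = 1
f = -46/3 (f = -2 + ((4 + 6)*(-4))/3 = -2 + (10*(-4))/3 = -2 + (1/3)*(-40) = -2 - 40/3 = -46/3 ≈ -15.333)
A(q) = q (A(q) = 1*q = q)
A(f - 1*(-5))/(-651) = (-46/3 - 1*(-5))/(-651) = (-46/3 + 5)*(-1/651) = -31/3*(-1/651) = 1/63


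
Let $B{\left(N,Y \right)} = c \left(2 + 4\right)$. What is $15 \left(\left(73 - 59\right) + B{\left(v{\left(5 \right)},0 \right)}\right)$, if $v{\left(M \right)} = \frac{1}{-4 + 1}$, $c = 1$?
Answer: $300$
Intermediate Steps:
$v{\left(M \right)} = - \frac{1}{3}$ ($v{\left(M \right)} = \frac{1}{-3} = - \frac{1}{3}$)
$B{\left(N,Y \right)} = 6$ ($B{\left(N,Y \right)} = 1 \left(2 + 4\right) = 1 \cdot 6 = 6$)
$15 \left(\left(73 - 59\right) + B{\left(v{\left(5 \right)},0 \right)}\right) = 15 \left(\left(73 - 59\right) + 6\right) = 15 \left(14 + 6\right) = 15 \cdot 20 = 300$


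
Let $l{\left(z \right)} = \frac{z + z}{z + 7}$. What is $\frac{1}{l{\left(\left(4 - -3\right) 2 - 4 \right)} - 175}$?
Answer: $- \frac{17}{2955} \approx -0.005753$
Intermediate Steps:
$l{\left(z \right)} = \frac{2 z}{7 + z}$
$\frac{1}{l{\left(\left(4 - -3\right) 2 - 4 \right)} - 175} = \frac{1}{\frac{2 \left(\left(4 - -3\right) 2 - 4\right)}{7 - \left(4 - \left(4 - -3\right) 2\right)} - 175} = \frac{1}{\frac{2 \left(\left(4 + 3\right) 2 - 4\right)}{7 - \left(4 - \left(4 + 3\right) 2\right)} - 175} = \frac{1}{\frac{2 \left(7 \cdot 2 - 4\right)}{7 + \left(7 \cdot 2 - 4\right)} - 175} = \frac{1}{\frac{2 \left(14 - 4\right)}{7 + \left(14 - 4\right)} - 175} = \frac{1}{2 \cdot 10 \frac{1}{7 + 10} - 175} = \frac{1}{2 \cdot 10 \cdot \frac{1}{17} - 175} = \frac{1}{\frac{20}{17} - 175} = \frac{1}{- \frac{2955}{17}} = - \frac{17}{2955}$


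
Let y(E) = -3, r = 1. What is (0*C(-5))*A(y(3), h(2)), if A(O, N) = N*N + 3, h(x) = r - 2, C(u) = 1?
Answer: 0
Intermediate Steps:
h(x) = -1 (h(x) = 1 - 2 = -1)
A(O, N) = 3 + N² (A(O, N) = N² + 3 = 3 + N²)
(0*C(-5))*A(y(3), h(2)) = (0*1)*(3 + (-1)²) = 0*(3 + 1) = 0*4 = 0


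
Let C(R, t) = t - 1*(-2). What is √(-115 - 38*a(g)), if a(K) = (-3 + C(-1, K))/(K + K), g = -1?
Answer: 3*I*√17 ≈ 12.369*I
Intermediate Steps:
C(R, t) = 2 + t (C(R, t) = t + 2 = 2 + t)
a(K) = (-1 + K)/(2*K) (a(K) = (-3 + (2 + K))/(K + K) = (-1 + K)/((2*K)) = (-1 + K)*(1/(2*K)) = (-1 + K)/(2*K))
√(-115 - 38*a(g)) = √(-115 - 19*(-1 - 1)/(-1)) = √(-115 - 19*(-1)*(-2)) = √(-115 - 38*1) = √(-115 - 38) = √(-153) = 3*I*√17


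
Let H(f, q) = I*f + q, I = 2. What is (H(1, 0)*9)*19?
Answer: 342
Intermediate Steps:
H(f, q) = q + 2*f (H(f, q) = 2*f + q = q + 2*f)
(H(1, 0)*9)*19 = ((0 + 2*1)*9)*19 = ((0 + 2)*9)*19 = (2*9)*19 = 18*19 = 342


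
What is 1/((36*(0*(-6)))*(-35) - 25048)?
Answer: -1/25048 ≈ -3.9923e-5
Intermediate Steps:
1/((36*(0*(-6)))*(-35) - 25048) = 1/((36*0)*(-35) - 25048) = 1/(0*(-35) - 25048) = 1/(0 - 25048) = 1/(-25048) = -1/25048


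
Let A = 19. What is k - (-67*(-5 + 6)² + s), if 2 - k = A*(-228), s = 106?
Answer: 4295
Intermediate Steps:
k = 4334 (k = 2 - 19*(-228) = 2 - 1*(-4332) = 2 + 4332 = 4334)
k - (-67*(-5 + 6)² + s) = 4334 - (-67*(-5 + 6)² + 106) = 4334 - (-67*1² + 106) = 4334 - (-67*1 + 106) = 4334 - (-67 + 106) = 4334 - 1*39 = 4334 - 39 = 4295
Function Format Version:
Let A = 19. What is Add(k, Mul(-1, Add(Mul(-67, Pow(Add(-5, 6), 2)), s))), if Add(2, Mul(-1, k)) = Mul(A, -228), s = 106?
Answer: 4295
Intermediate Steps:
k = 4334 (k = Add(2, Mul(-1, Mul(19, -228))) = Add(2, Mul(-1, -4332)) = Add(2, 4332) = 4334)
Add(k, Mul(-1, Add(Mul(-67, Pow(Add(-5, 6), 2)), s))) = Add(4334, Mul(-1, Add(Mul(-67, Pow(Add(-5, 6), 2)), 106))) = Add(4334, Mul(-1, Add(Mul(-67, Pow(1, 2)), 106))) = Add(4334, Mul(-1, Add(Mul(-67, 1), 106))) = Add(4334, Mul(-1, Add(-67, 106))) = Add(4334, Mul(-1, 39)) = Add(4334, -39) = 4295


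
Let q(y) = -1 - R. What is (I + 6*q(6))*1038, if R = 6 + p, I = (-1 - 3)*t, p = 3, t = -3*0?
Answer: -62280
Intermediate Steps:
t = 0
I = 0 (I = (-1 - 3)*0 = -4*0 = 0)
R = 9 (R = 6 + 3 = 9)
q(y) = -10 (q(y) = -1 - 1*9 = -1 - 9 = -10)
(I + 6*q(6))*1038 = (0 + 6*(-10))*1038 = (0 - 60)*1038 = -60*1038 = -62280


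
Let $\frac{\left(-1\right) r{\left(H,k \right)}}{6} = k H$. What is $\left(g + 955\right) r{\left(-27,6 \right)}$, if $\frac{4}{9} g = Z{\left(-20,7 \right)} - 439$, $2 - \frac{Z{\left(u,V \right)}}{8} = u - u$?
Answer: $3159$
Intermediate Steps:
$Z{\left(u,V \right)} = 16$ ($Z{\left(u,V \right)} = 16 - 8 \left(u - u\right) = 16 - 0 = 16 + 0 = 16$)
$r{\left(H,k \right)} = - 6 H k$ ($r{\left(H,k \right)} = - 6 k H = - 6 H k$)
$g = - \frac{3807}{4}$ ($g = \frac{9 \left(16 - 439\right)}{4} = \frac{9}{4} \left(-423\right) = - \frac{3807}{4} \approx -951.75$)
$\left(g + 955\right) r{\left(-27,6 \right)} = \left(- \frac{3807}{4} + 955\right) \left(\left(-6\right) \left(-27\right) 6\right) = \frac{13}{4} \cdot 972 = 3159$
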